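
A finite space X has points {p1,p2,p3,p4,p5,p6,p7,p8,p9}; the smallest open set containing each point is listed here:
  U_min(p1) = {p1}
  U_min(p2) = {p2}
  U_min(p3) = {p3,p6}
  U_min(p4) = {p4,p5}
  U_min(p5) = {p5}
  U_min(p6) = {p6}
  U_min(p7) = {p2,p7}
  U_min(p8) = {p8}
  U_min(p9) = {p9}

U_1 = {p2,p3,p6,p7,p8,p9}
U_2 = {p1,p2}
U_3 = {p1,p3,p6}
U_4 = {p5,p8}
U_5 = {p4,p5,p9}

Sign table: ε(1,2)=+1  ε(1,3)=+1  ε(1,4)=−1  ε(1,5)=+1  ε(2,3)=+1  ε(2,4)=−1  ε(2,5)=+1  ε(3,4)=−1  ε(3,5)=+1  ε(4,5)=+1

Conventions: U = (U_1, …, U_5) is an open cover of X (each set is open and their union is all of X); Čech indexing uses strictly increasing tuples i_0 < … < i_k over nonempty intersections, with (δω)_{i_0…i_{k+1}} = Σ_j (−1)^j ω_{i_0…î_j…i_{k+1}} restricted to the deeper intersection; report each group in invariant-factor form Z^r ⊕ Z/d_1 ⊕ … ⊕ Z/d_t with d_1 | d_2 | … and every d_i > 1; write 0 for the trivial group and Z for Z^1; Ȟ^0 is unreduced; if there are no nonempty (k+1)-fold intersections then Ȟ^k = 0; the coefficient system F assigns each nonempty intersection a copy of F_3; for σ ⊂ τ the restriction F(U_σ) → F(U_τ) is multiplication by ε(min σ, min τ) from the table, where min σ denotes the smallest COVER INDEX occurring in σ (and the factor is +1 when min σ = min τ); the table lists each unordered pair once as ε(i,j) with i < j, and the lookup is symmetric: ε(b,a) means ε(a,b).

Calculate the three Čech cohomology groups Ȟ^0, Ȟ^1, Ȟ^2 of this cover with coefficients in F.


nerve simplices:
  U12={p2} U13={p3,p6} U14={p8} U15={p9} U23={p1} U45={p5}
C dims 5,6; δ0: rk_F3 5
degree 0: 5−5−0 = 0 → Ȟ^0 ≅ 0
degree 1: 6−0−5 = 1 → Ȟ^1 ≅ Z/3
degree 2: 0−0−0 = 0 → Ȟ^2 ≅ 0

Ȟ^0 ≅ 0; Ȟ^1 ≅ Z/3; Ȟ^2 ≅ 0


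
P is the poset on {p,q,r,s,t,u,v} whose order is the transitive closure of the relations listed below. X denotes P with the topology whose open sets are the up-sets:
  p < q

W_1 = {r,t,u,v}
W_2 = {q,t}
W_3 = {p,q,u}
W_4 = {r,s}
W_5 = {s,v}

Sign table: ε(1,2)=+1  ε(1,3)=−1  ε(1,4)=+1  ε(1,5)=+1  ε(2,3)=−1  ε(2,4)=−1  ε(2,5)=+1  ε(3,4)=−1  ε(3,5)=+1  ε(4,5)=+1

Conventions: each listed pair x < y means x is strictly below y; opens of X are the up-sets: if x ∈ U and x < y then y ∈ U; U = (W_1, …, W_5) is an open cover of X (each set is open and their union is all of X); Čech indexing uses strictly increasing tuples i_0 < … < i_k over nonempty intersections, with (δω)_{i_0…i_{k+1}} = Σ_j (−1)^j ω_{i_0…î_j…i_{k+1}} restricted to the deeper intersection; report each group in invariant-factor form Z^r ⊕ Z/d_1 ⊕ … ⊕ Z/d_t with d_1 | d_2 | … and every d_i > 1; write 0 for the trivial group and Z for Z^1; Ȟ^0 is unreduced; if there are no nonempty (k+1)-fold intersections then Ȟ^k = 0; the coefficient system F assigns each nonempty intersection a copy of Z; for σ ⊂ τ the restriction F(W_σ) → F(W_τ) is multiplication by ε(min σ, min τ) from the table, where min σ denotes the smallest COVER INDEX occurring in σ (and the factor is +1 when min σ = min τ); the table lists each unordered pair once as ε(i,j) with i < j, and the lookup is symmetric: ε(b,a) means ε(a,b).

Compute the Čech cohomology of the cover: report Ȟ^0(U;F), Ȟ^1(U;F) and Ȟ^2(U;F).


Ȟ^0(U;F) ≅ Z, Ȟ^1(U;F) ≅ Z^2 and Ȟ^2(U;F) ≅ 0

cover nerve:
  W12={t} W13={u} W14={r} W15={v} W23={q} W45={s}
C dims 5,6; δ0: rk 4, SNF 1^4
Ȟ^0: (5−4)−0=1 ⇒ Z
Ȟ^1: (6−0)−4=2 ⇒ Z^2
Ȟ^2: (0−0)−0=0 ⇒ 0


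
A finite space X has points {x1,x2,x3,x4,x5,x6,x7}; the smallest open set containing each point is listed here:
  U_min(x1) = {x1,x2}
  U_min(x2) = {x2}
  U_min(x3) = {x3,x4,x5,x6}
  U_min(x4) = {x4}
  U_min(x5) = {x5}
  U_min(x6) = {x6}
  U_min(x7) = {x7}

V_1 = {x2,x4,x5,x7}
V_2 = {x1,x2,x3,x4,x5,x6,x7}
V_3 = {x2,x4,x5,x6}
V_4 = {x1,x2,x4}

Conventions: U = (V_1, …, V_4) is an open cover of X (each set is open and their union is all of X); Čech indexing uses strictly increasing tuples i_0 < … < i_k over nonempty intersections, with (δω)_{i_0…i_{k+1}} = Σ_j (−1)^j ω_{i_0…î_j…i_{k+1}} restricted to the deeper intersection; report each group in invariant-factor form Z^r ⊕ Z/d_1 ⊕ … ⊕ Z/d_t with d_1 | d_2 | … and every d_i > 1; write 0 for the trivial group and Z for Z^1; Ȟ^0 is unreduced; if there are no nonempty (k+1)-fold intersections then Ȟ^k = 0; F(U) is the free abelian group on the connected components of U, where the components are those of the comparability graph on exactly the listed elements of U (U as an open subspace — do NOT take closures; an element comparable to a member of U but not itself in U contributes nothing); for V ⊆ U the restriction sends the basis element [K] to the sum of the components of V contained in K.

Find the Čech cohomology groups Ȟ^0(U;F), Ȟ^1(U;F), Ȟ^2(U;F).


Ȟ^0 ≅ Z^3, Ȟ^1 ≅ 0 and Ȟ^2 ≅ 0

nerve simplices:
  V12={x2,x4,x5,x7} V13={x2,x4,x5} V14={x2,x4} V23={x2,x4,x5,x6} V24={x1,x2,x4} V34={x2,x4}
  V123={x2,x4,x5} V124={x2,x4} V134={x2,x4} V234={x2,x4}
  V1234={x2,x4}
components per intersection:
  V1: {x2} {x4} {x5} {x7}
  V2: {x1,x2} {x3,x4,x5,x6} {x7}
  V3: {x2} {x4} {x5} {x6}
  V4: {x1,x2} {x4}
  V12: {x2} {x4} {x5} {x7}
  V13: {x2} {x4} {x5}
  V14: {x2} {x4}
  V23: {x2} {x4} {x5} {x6}
  V24: {x1,x2} {x4}
  V34: {x2} {x4}
  V123: {x2} {x4} {x5}
  V124: {x2} {x4}
  V134: {x2} {x4}
  V234: {x2} {x4}
  V1234: {x2} {x4}
C dims 13,17,9,2; δ0: rk 10, SNF 1^10; δ1: rk 7, SNF 1^7; δ2: rk 2, SNF 1^2
degree 0: 13−10−0 = 3 → Ȟ^0 ≅ Z^3
degree 1: 17−7−10 = 0 → Ȟ^1 ≅ 0
degree 2: 9−2−7 = 0 → Ȟ^2 ≅ 0


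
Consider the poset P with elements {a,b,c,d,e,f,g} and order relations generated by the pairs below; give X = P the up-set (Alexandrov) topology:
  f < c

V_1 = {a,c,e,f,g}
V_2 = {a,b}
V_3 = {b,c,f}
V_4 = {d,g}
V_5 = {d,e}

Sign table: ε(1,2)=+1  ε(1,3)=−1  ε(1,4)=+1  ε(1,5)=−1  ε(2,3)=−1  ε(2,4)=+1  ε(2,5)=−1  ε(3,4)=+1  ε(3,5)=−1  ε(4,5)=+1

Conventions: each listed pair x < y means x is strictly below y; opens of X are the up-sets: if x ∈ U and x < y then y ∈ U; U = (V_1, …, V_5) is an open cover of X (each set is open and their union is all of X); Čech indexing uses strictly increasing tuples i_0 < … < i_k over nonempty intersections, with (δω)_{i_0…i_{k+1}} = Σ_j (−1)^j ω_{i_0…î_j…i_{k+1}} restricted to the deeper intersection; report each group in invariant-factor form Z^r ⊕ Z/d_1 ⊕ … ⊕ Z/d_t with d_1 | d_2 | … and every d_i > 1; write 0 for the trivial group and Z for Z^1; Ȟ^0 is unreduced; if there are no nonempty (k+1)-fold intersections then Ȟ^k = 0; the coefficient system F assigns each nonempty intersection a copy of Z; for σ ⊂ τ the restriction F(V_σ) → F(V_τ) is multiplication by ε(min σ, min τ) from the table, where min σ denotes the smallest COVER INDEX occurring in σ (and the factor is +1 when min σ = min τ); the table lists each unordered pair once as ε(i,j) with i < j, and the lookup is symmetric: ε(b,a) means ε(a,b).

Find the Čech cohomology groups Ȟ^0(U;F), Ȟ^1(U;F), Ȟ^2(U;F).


nerve of the cover:
  V12={a} V13={c,f} V14={g} V15={e} V23={b} V45={d}
C dims 5,6; δ0: rk 5, SNF 1^4·2
Ȟ^0 = (5 − 5) − 0 = 0, so Ȟ^0 ≅ 0
Ȟ^1 = (6 − 0) − 5 = 1 plus torsion [2], so Ȟ^1 ≅ Z ⊕ Z/2
Ȟ^2 = (0 − 0) − 0 = 0, so Ȟ^2 ≅ 0

Ȟ^0(U;F) ≅ 0, Ȟ^1(U;F) ≅ Z ⊕ Z/2 and Ȟ^2(U;F) ≅ 0


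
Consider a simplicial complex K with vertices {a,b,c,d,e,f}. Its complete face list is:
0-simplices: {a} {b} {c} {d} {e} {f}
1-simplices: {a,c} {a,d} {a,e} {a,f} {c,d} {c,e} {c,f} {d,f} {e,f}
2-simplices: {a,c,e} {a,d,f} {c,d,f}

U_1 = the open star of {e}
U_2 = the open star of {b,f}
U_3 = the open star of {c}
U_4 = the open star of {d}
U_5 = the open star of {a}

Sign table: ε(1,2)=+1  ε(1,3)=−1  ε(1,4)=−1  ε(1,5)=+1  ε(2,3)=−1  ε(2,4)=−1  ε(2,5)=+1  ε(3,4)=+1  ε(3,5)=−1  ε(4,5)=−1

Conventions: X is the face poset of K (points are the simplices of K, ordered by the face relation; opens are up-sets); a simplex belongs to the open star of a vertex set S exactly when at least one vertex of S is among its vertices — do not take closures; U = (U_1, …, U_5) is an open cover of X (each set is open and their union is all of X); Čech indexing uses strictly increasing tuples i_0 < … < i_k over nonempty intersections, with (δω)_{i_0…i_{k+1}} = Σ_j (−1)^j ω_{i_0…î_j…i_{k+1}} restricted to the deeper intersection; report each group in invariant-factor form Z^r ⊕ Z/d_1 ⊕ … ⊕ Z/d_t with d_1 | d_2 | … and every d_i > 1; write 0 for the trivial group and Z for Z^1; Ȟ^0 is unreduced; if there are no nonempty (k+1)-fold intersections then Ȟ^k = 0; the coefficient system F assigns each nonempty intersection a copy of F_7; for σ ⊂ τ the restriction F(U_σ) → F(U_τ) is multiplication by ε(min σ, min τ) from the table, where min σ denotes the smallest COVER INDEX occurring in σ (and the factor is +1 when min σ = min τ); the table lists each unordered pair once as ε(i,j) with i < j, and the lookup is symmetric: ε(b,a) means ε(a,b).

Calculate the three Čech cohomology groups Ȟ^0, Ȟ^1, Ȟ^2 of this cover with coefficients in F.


Ȟ^0(U;F) ≅ Z/7, Ȟ^1(U;F) ≅ Z/7 ⊕ Z/7, Ȟ^2(U;F) ≅ 0

nerve simplices:
  U1={{e},{a,e},{c,e},{e,f},{a,c,e}} U2={{b},{f},{a,f},{c,f},{d,f},{e,f},{a,d,f},{c,d,f}} U3={{c},{a,c},{c,d},{c,e},{c,f},{a,c,e},{c,d,f}} U4={{d},{a,d},{c,d},{d,f},{a,d,f},{c,d,f}} U5={{a},{a,c},{a,d},{a,e},{a,f},{a,c,e},{a,d,f}}
  U12={{e,f}} U13={{c,e},{a,c,e}} U15={{a,e},{a,c,e}} U23={{c,f},{c,d,f}} U24={{d,f},{a,d,f},{c,d,f}} U25={{a,f},{a,d,f}} U34={{c,d},{c,d,f}} U35={{a,c},{a,c,e}} U45={{a,d},{a,d,f}}
  U135={{a,c,e}} U234={{c,d,f}} U245={{a,d,f}}
C dims 5,9,3; δ0: rk_F7 4; δ1: rk_F7 3
degree 0: 5−4−0 = 1 → Ȟ^0 ≅ Z/7
degree 1: 9−3−4 = 2 → Ȟ^1 ≅ Z/7 ⊕ Z/7
degree 2: 3−0−3 = 0 → Ȟ^2 ≅ 0


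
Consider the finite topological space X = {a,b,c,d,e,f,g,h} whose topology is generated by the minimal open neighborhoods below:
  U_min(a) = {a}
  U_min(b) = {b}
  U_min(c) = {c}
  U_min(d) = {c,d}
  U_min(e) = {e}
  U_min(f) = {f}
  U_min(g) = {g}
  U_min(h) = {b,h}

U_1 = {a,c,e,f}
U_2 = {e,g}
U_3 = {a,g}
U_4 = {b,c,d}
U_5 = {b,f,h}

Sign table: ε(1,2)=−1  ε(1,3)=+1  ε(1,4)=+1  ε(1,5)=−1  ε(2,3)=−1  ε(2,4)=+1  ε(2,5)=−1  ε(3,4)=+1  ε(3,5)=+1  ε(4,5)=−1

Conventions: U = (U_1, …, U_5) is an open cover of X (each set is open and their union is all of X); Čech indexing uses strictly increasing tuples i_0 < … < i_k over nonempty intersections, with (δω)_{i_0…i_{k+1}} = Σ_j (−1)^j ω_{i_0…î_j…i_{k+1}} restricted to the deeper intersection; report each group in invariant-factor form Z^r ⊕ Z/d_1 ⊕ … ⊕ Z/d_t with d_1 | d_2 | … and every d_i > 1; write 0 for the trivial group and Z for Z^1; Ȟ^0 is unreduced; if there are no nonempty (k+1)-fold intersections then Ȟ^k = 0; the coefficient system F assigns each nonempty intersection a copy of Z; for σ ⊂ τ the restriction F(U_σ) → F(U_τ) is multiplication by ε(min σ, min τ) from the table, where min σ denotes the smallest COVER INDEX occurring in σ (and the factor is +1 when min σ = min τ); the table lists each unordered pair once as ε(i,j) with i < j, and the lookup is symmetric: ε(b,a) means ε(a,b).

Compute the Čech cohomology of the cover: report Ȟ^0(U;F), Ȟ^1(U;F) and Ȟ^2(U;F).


nonempty intersections:
  U12={e} U13={a} U14={c} U15={f} U23={g} U45={b}
C dims 5,6; δ0: rk 4, SNF 1^4
Ȟ^0: (5−4)−0=1 ⇒ Z
Ȟ^1: (6−0)−4=2 ⇒ Z^2
Ȟ^2: (0−0)−0=0 ⇒ 0

Ȟ^0(U;F) ≅ Z, Ȟ^1(U;F) ≅ Z^2, Ȟ^2(U;F) ≅ 0


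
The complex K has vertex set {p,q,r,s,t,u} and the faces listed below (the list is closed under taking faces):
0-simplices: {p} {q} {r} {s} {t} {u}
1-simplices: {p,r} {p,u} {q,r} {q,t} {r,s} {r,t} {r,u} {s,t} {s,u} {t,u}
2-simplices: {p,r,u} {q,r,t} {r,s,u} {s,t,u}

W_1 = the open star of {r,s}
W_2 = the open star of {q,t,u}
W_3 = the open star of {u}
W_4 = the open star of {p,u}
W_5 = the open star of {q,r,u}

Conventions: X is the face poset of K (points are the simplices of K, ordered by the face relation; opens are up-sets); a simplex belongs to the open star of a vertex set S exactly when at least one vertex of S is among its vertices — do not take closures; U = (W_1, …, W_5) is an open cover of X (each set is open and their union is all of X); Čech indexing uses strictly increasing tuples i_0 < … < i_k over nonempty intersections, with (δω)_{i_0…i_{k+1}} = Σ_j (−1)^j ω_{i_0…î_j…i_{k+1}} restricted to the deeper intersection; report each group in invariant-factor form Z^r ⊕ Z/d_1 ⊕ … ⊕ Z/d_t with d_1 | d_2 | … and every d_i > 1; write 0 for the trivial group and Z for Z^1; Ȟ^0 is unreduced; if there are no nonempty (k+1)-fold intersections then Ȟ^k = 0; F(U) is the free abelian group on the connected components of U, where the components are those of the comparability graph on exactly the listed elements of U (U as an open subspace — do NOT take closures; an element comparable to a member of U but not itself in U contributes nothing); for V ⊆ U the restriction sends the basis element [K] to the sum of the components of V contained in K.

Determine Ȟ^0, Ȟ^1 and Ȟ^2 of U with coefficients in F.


nonempty overlaps:
  W1={{r},{s},{p,r},{q,r},{r,s},{r,t},{r,u},{s,t},{s,u},{p,r,u},{q,r,t},{r,s,u},{s,t,u}} W2={{q},{t},{u},{p,u},{q,r},{q,t},{r,t},{r,u},{s,t},{s,u},{t,u},{p,r,u},{q,r,t},{r,s,u},{s,t,u}} W3={{u},{p,u},{r,u},{s,u},{t,u},{p,r,u},{r,s,u},{s,t,u}} W4={{p},{u},{p,r},{p,u},{r,u},{s,u},{t,u},{p,r,u},{r,s,u},{s,t,u}} W5={{q},{r},{u},{p,r},{p,u},{q,r},{q,t},{r,s},{r,t},{r,u},{s,u},{t,u},{p,r,u},{q,r,t},{r,s,u},{s,t,u}}
  W12={{q,r},{r,t},{r,u},{s,t},{s,u},{p,r,u},{q,r,t},{r,s,u},{s,t,u}} W13={{r,u},{s,u},{p,r,u},{r,s,u},{s,t,u}} W14={{p,r},{r,u},{s,u},{p,r,u},{r,s,u},{s,t,u}} W15={{r},{p,r},{q,r},{r,s},{r,t},{r,u},{s,u},{p,r,u},{q,r,t},{r,s,u},{s,t,u}} W23={{u},{p,u},{r,u},{s,u},{t,u},{p,r,u},{r,s,u},{s,t,u}} W24={{u},{p,u},{r,u},{s,u},{t,u},{p,r,u},{r,s,u},{s,t,u}} W25={{q},{u},{p,u},{q,r},{q,t},{r,t},{r,u},{s,u},{t,u},{p,r,u},{q,r,t},{r,s,u},{s,t,u}} W34={{u},{p,u},{r,u},{s,u},{t,u},{p,r,u},{r,s,u},{s,t,u}} W35={{u},{p,u},{r,u},{s,u},{t,u},{p,r,u},{r,s,u},{s,t,u}} W45={{u},{p,r},{p,u},{r,u},{s,u},{t,u},{p,r,u},{r,s,u},{s,t,u}}
  W123={{r,u},{s,u},{p,r,u},{r,s,u},{s,t,u}} W124={{r,u},{s,u},{p,r,u},{r,s,u},{s,t,u}} W125={{q,r},{r,t},{r,u},{s,u},{p,r,u},{q,r,t},{r,s,u},{s,t,u}} W134={{r,u},{s,u},{p,r,u},{r,s,u},{s,t,u}} W135={{r,u},{s,u},{p,r,u},{r,s,u},{s,t,u}} W145={{p,r},{r,u},{s,u},{p,r,u},{r,s,u},{s,t,u}} W234={{u},{p,u},{r,u},{s,u},{t,u},{p,r,u},{r,s,u},{s,t,u}} W235={{u},{p,u},{r,u},{s,u},{t,u},{p,r,u},{r,s,u},{s,t,u}} W245={{u},{p,u},{r,u},{s,u},{t,u},{p,r,u},{r,s,u},{s,t,u}} W345={{u},{p,u},{r,u},{s,u},{t,u},{p,r,u},{r,s,u},{s,t,u}}
  W1234={{r,u},{s,u},{p,r,u},{r,s,u},{s,t,u}} W1235={{r,u},{s,u},{p,r,u},{r,s,u},{s,t,u}} W1245={{r,u},{s,u},{p,r,u},{r,s,u},{s,t,u}} W1345={{r,u},{s,u},{p,r,u},{r,s,u},{s,t,u}} W2345={{u},{p,u},{r,u},{s,u},{t,u},{p,r,u},{r,s,u},{s,t,u}}
  W12345={{r,u},{s,u},{p,r,u},{r,s,u},{s,t,u}}
components per intersection:
  W1: {{r},{s},{p,r},{q,r},{r,s},{r,t},{r,u},{s,t},{s,u},{p,r,u},{q,r,t},{r,s,u},{s,t,u}}
  W2: {{q},{t},{u},{p,u},{q,r},{q,t},{r,t},{r,u},{s,t},{s,u},{t,u},{p,r,u},{q,r,t},{r,s,u},{s,t,u}}
  W3: {{u},{p,u},{r,u},{s,u},{t,u},{p,r,u},{r,s,u},{s,t,u}}
  W4: {{p},{u},{p,r},{p,u},{r,u},{s,u},{t,u},{p,r,u},{r,s,u},{s,t,u}}
  W5: {{q},{r},{u},{p,r},{p,u},{q,r},{q,t},{r,s},{r,t},{r,u},{s,u},{t,u},{p,r,u},{q,r,t},{r,s,u},{s,t,u}}
  W12: {{q,r},{r,t},{q,r,t}} {{r,u},{s,t},{s,u},{p,r,u},{r,s,u},{s,t,u}}
  W13: {{r,u},{s,u},{p,r,u},{r,s,u},{s,t,u}}
  W14: {{p,r},{r,u},{s,u},{p,r,u},{r,s,u},{s,t,u}}
  W15: {{r},{p,r},{q,r},{r,s},{r,t},{r,u},{s,u},{p,r,u},{q,r,t},{r,s,u},{s,t,u}}
  W23: {{u},{p,u},{r,u},{s,u},{t,u},{p,r,u},{r,s,u},{s,t,u}}
  W24: {{u},{p,u},{r,u},{s,u},{t,u},{p,r,u},{r,s,u},{s,t,u}}
  W25: {{q},{q,r},{q,t},{r,t},{q,r,t}} {{u},{p,u},{r,u},{s,u},{t,u},{p,r,u},{r,s,u},{s,t,u}}
  W34: {{u},{p,u},{r,u},{s,u},{t,u},{p,r,u},{r,s,u},{s,t,u}}
  W35: {{u},{p,u},{r,u},{s,u},{t,u},{p,r,u},{r,s,u},{s,t,u}}
  W45: {{u},{p,r},{p,u},{r,u},{s,u},{t,u},{p,r,u},{r,s,u},{s,t,u}}
  W123: {{r,u},{s,u},{p,r,u},{r,s,u},{s,t,u}}
  W124: {{r,u},{s,u},{p,r,u},{r,s,u},{s,t,u}}
  W125: {{q,r},{r,t},{q,r,t}} {{r,u},{s,u},{p,r,u},{r,s,u},{s,t,u}}
  W134: {{r,u},{s,u},{p,r,u},{r,s,u},{s,t,u}}
  W135: {{r,u},{s,u},{p,r,u},{r,s,u},{s,t,u}}
  W145: {{p,r},{r,u},{s,u},{p,r,u},{r,s,u},{s,t,u}}
  W234: {{u},{p,u},{r,u},{s,u},{t,u},{p,r,u},{r,s,u},{s,t,u}}
  W235: {{u},{p,u},{r,u},{s,u},{t,u},{p,r,u},{r,s,u},{s,t,u}}
  W245: {{u},{p,u},{r,u},{s,u},{t,u},{p,r,u},{r,s,u},{s,t,u}}
  W345: {{u},{p,u},{r,u},{s,u},{t,u},{p,r,u},{r,s,u},{s,t,u}}
  W1234: {{r,u},{s,u},{p,r,u},{r,s,u},{s,t,u}}
  W1235: {{r,u},{s,u},{p,r,u},{r,s,u},{s,t,u}}
  W1245: {{r,u},{s,u},{p,r,u},{r,s,u},{s,t,u}}
  W1345: {{r,u},{s,u},{p,r,u},{r,s,u},{s,t,u}}
  W2345: {{u},{p,u},{r,u},{s,u},{t,u},{p,r,u},{r,s,u},{s,t,u}}
  W12345: {{r,u},{s,u},{p,r,u},{r,s,u},{s,t,u}}
C dims 5,12,11,5; δ0: rk 4, SNF 1^4; δ1: rk 7, SNF 1^7; δ2: rk 4, SNF 1^4
degree 0: 5−4−0 = 1 → Ȟ^0 ≅ Z
degree 1: 12−7−4 = 1 → Ȟ^1 ≅ Z
degree 2: 11−4−7 = 0 → Ȟ^2 ≅ 0

Ȟ^0(U;F) ≅ Z, Ȟ^1(U;F) ≅ Z, Ȟ^2(U;F) ≅ 0


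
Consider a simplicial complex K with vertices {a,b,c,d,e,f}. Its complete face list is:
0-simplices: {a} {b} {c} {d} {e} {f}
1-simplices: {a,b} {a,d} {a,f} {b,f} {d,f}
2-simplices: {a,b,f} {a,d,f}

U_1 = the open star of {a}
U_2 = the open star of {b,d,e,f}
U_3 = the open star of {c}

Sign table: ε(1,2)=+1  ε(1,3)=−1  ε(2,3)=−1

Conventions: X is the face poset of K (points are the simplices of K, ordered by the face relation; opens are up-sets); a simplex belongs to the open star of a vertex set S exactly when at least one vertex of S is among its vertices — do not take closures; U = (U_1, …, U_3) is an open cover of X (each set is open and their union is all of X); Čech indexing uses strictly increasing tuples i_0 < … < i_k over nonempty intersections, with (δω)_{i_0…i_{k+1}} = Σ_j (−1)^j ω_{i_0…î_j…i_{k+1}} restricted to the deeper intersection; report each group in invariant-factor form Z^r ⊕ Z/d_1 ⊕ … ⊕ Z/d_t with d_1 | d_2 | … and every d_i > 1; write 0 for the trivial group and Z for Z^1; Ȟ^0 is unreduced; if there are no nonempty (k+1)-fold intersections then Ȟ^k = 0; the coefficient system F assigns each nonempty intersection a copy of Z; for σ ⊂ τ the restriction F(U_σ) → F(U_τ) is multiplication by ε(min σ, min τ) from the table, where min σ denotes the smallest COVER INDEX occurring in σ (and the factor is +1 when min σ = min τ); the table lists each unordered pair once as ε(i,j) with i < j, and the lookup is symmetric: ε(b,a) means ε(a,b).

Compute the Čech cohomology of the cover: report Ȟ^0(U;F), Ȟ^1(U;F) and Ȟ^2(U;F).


cover nerve:
  U1={{a},{a,b},{a,d},{a,f},{a,b,f},{a,d,f}} U2={{b},{d},{e},{f},{a,b},{a,d},{a,f},{b,f},{d,f},{a,b,f},{a,d,f}} U3={{c}}
  U12={{a,b},{a,d},{a,f},{a,b,f},{a,d,f}}
C dims 3,1; δ0: rk 1, SNF 1^1
Ȟ^0: (3−1)−0=2 ⇒ Z^2
Ȟ^1: (1−0)−1=0 ⇒ 0
Ȟ^2: (0−0)−0=0 ⇒ 0

Ȟ^0(U;F) ≅ Z^2,  Ȟ^1(U;F) ≅ 0,  Ȟ^2(U;F) ≅ 0


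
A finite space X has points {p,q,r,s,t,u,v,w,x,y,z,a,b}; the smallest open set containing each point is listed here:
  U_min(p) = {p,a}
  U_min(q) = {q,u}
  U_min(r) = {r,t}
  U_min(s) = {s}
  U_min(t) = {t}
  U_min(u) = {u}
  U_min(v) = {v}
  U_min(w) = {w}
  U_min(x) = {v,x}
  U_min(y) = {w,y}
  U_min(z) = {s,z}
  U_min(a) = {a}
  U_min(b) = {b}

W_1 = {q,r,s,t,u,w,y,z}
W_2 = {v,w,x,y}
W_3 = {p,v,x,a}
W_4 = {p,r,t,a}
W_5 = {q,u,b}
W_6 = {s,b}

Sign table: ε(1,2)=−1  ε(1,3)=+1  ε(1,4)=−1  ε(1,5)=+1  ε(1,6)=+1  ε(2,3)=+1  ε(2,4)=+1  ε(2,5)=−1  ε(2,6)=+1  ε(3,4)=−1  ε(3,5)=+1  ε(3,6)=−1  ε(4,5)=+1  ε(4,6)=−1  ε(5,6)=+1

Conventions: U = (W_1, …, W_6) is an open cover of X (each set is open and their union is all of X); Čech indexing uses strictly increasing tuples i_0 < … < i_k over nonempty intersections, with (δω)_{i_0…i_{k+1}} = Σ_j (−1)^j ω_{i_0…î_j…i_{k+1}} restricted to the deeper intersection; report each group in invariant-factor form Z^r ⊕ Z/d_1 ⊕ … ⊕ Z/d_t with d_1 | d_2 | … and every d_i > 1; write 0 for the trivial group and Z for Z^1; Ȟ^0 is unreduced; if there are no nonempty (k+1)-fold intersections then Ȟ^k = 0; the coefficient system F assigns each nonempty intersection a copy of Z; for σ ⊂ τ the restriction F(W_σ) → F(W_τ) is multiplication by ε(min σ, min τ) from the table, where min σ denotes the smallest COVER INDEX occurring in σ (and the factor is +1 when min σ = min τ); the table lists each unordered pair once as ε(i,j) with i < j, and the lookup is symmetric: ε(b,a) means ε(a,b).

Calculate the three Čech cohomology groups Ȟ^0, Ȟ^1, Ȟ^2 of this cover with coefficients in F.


intersection data:
  W12={w,y} W14={r,t} W15={q,u} W16={s} W23={v,x} W34={p,a} W56={b}
C dims 6,7; δ0: rk 6, SNF 1^5·2
Ȟ^0 = (6 − 6) − 0 = 0, so Ȟ^0 ≅ 0
Ȟ^1 = (7 − 0) − 6 = 1 plus torsion [2], so Ȟ^1 ≅ Z ⊕ Z/2
Ȟ^2 = (0 − 0) − 0 = 0, so Ȟ^2 ≅ 0

Ȟ^0(U;F) ≅ 0; Ȟ^1(U;F) ≅ Z ⊕ Z/2; Ȟ^2(U;F) ≅ 0


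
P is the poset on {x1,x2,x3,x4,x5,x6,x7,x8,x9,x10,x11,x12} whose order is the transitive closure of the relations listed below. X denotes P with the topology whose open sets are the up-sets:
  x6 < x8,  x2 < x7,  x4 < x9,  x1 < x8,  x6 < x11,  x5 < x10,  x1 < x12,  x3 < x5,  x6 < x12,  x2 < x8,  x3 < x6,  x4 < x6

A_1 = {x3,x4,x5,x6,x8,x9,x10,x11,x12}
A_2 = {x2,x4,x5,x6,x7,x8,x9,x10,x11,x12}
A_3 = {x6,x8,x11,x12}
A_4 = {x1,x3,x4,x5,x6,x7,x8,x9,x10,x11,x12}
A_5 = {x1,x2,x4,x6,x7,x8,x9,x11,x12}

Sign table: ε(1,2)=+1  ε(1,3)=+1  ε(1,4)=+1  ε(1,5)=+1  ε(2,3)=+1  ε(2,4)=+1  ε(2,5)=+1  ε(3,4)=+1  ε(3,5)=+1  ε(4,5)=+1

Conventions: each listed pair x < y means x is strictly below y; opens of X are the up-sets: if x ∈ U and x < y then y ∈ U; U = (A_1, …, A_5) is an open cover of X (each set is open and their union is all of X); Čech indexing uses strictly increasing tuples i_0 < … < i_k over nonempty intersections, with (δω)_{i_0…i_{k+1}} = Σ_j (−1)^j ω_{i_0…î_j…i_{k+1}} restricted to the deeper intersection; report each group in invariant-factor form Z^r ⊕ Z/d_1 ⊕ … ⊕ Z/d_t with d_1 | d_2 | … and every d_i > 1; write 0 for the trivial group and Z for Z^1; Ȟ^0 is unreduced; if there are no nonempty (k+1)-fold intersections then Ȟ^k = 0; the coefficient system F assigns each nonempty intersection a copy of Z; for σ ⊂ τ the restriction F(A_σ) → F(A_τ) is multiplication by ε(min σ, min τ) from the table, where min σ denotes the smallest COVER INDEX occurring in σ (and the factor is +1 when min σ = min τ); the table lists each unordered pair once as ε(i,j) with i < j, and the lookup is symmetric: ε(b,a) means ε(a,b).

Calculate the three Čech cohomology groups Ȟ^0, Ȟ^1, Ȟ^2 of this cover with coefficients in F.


Ȟ^0 = Z; Ȟ^1 = 0; Ȟ^2 = 0

nerve of the cover:
  A12={x4,x5,x6,x8,x9,x10,x11,x12} A13={x6,x8,x11,x12} A14={x3,x4,x5,x6,x8,x9,x10,x11,x12} A15={x4,x6,x8,x9,x11,x12} A23={x6,x8,x11,x12} A24={x4,x5,x6,x7,x8,x9,x10,x11,x12} A25={x2,x4,x6,x7,x8,x9,x11,x12} A34={x6,x8,x11,x12} A35={x6,x8,x11,x12} A45={x1,x4,x6,x7,x8,x9,x11,x12}
  A123={x6,x8,x11,x12} A124={x4,x5,x6,x8,x9,x10,x11,x12} A125={x4,x6,x8,x9,x11,x12} A134={x6,x8,x11,x12} A135={x6,x8,x11,x12} A145={x4,x6,x8,x9,x11,x12} A234={x6,x8,x11,x12} A235={x6,x8,x11,x12} A245={x4,x6,x7,x8,x9,x11,x12} A345={x6,x8,x11,x12}
  A1234={x6,x8,x11,x12} A1235={x6,x8,x11,x12} A1245={x4,x6,x8,x9,x11,x12} A1345={x6,x8,x11,x12} A2345={x6,x8,x11,x12}
  A12345={x6,x8,x11,x12}
C dims 5,10,10,5; δ0: rk 4, SNF 1^4; δ1: rk 6, SNF 1^6; δ2: rk 4, SNF 1^4
Ȟ^0 = (5 − 4) − 0 = 1, so Ȟ^0 ≅ Z
Ȟ^1 = (10 − 6) − 4 = 0, so Ȟ^1 ≅ 0
Ȟ^2 = (10 − 4) − 6 = 0, so Ȟ^2 ≅ 0


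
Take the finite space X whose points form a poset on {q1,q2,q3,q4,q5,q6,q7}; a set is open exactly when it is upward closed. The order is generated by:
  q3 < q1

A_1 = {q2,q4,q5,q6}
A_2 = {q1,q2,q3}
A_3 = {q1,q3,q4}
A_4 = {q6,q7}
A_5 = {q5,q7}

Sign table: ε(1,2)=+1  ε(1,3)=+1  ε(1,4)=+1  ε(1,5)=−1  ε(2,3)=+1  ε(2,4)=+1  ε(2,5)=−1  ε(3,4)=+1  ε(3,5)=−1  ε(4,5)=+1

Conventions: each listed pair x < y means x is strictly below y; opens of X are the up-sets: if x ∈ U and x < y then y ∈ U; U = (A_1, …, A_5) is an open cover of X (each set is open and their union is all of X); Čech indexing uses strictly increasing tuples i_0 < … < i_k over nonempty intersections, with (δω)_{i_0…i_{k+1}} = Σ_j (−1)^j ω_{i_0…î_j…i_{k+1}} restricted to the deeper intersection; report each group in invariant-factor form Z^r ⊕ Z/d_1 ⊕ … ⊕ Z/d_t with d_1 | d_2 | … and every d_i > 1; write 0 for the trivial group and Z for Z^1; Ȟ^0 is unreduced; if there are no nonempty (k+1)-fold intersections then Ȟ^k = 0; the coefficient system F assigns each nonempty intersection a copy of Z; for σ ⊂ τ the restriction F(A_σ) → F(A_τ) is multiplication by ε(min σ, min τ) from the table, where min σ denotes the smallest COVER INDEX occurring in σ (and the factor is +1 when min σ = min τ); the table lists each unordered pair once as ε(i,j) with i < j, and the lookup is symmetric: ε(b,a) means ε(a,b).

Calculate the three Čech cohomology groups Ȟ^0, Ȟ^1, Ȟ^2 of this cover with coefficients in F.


Ȟ^0 ≅ 0, Ȟ^1 ≅ Z ⊕ Z/2, Ȟ^2 ≅ 0

nerve of the cover:
  A12={q2} A13={q4} A14={q6} A15={q5} A23={q1,q3} A45={q7}
C dims 5,6; δ0: rk 5, SNF 1^4·2
Ȟ^0 = (5 − 5) − 0 = 0, so Ȟ^0 ≅ 0
Ȟ^1 = (6 − 0) − 5 = 1 plus torsion [2], so Ȟ^1 ≅ Z ⊕ Z/2
Ȟ^2 = (0 − 0) − 0 = 0, so Ȟ^2 ≅ 0


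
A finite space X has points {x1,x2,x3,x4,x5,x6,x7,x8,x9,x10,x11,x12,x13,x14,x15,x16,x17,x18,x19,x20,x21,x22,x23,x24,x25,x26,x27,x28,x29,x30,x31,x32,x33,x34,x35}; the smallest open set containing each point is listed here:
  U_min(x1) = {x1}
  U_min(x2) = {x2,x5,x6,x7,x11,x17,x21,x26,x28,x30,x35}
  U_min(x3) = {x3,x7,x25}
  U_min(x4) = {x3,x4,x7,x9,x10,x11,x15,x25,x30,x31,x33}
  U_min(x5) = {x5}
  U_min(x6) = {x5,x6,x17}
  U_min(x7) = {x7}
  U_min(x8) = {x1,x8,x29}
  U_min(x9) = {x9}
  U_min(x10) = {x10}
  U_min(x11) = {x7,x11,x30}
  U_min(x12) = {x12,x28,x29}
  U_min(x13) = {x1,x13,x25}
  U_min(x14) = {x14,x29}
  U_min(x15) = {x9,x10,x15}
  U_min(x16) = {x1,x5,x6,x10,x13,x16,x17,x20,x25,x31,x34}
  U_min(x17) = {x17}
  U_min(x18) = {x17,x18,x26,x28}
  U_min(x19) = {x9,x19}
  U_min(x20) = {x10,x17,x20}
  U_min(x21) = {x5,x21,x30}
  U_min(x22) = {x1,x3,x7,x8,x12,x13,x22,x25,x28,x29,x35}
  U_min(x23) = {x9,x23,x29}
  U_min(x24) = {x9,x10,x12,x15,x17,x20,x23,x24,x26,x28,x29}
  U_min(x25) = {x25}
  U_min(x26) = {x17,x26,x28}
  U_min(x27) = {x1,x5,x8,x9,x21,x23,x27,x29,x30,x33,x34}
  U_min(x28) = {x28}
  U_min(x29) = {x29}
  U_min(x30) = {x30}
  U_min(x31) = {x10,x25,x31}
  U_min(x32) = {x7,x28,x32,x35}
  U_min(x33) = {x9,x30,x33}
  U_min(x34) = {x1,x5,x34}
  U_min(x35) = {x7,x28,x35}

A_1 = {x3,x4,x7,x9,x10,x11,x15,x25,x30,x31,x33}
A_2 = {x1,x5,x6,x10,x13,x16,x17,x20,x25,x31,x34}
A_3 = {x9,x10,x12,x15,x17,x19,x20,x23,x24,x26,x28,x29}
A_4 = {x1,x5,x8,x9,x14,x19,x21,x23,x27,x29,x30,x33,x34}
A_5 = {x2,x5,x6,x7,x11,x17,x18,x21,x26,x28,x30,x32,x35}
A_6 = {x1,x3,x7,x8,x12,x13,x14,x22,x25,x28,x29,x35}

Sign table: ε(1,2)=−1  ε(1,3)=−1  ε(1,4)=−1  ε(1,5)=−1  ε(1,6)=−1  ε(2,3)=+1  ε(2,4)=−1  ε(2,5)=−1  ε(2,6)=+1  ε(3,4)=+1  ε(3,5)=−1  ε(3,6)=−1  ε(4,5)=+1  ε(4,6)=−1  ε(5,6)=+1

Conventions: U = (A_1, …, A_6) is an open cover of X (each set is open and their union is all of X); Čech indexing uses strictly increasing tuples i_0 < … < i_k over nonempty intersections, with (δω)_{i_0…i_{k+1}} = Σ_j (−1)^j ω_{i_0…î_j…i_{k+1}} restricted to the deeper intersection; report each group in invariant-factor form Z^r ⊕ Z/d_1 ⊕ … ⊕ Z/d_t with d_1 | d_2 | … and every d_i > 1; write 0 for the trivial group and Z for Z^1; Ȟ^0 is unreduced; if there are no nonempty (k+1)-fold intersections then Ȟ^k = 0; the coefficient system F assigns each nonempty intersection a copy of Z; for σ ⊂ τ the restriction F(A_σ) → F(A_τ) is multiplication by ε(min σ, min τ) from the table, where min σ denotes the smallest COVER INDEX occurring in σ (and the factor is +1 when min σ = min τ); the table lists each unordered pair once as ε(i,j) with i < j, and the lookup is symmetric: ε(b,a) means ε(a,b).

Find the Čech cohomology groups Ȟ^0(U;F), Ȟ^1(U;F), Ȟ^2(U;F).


Ȟ^0 ≅ 0,  Ȟ^1 ≅ Z/2,  Ȟ^2 ≅ Z

nonempty overlaps:
  A12={x10,x25,x31} A13={x9,x10,x15} A14={x9,x30,x33} A15={x7,x11,x30} A16={x3,x7,x25} A23={x10,x17,x20} A24={x1,x5,x34} A25={x5,x6,x17} A26={x1,x13,x25} A34={x9,x19,x23,x29} A35={x17,x26,x28} A36={x12,x28,x29} A45={x5,x21,x30} A46={x1,x8,x14,x29} A56={x7,x28,x35}
  A123={x10} A126={x25} A134={x9} A145={x30} A156={x7} A235={x17} A245={x5} A246={x1} A346={x29} A356={x28}
C dims 6,15,10; δ0: rk 6, SNF 1^5·2; δ1: rk 9, SNF 1^9
degree 0: 6−6−0 = 0 → Ȟ^0 ≅ 0
degree 1: 15−9−6 = 0 plus torsion [2] → Ȟ^1 ≅ Z/2
degree 2: 10−0−9 = 1 → Ȟ^2 ≅ Z


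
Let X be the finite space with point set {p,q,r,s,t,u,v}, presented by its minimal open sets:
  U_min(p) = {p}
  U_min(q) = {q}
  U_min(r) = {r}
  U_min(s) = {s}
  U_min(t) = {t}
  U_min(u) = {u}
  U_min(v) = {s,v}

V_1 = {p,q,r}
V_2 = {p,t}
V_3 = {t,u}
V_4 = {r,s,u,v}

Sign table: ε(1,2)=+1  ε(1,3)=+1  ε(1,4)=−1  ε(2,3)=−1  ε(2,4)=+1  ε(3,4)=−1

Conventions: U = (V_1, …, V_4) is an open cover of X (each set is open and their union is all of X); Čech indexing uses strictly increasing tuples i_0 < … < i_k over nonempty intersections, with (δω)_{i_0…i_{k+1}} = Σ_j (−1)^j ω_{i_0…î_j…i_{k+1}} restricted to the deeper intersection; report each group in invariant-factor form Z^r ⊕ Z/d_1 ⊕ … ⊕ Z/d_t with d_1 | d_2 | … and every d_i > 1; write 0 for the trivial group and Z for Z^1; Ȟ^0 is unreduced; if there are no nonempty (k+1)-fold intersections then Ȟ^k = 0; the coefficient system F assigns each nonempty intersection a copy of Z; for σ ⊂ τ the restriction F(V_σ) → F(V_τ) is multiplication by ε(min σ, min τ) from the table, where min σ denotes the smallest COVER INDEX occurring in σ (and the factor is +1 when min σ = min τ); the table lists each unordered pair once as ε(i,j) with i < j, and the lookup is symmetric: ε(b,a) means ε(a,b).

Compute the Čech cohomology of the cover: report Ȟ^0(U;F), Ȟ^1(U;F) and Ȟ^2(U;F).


Ȟ^0 ≅ 0, Ȟ^1 ≅ Z/2 and Ȟ^2 ≅ 0

nonempty intersections:
  V12={p} V14={r} V23={t} V34={u}
C dims 4,4; δ0: rk 4, SNF 1^3·2
Ȟ^0: (4−4)−0=0 ⇒ 0
Ȟ^1: (4−0)−4=0 plus torsion [2] ⇒ Z/2
Ȟ^2: (0−0)−0=0 ⇒ 0


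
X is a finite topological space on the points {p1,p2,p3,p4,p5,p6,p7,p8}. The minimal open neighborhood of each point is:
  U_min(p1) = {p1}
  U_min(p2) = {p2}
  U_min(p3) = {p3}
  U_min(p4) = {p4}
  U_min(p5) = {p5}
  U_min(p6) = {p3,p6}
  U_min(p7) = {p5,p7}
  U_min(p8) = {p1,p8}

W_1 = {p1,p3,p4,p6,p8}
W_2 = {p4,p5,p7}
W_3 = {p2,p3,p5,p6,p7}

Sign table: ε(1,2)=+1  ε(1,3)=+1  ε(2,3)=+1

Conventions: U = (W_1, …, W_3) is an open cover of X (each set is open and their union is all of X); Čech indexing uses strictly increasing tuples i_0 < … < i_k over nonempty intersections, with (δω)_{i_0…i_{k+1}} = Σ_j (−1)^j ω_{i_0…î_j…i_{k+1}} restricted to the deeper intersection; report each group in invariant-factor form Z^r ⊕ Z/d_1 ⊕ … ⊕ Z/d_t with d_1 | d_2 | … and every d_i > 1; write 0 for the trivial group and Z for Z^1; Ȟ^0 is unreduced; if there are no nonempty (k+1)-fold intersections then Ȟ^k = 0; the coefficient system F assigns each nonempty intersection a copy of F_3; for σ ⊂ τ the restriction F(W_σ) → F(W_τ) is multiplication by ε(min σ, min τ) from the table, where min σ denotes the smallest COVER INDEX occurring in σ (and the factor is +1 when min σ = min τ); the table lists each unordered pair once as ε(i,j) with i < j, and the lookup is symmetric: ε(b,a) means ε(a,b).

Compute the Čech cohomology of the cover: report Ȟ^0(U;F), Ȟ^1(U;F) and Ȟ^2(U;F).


Ȟ^0 ≅ Z/3, Ȟ^1 ≅ Z/3, Ȟ^2 ≅ 0

nerve simplices:
  W12={p4} W13={p3,p6} W23={p5,p7}
C dims 3,3; δ0: rk_F3 2
degree 0: 3−2−0 = 1 → Ȟ^0 ≅ Z/3
degree 1: 3−0−2 = 1 → Ȟ^1 ≅ Z/3
degree 2: 0−0−0 = 0 → Ȟ^2 ≅ 0


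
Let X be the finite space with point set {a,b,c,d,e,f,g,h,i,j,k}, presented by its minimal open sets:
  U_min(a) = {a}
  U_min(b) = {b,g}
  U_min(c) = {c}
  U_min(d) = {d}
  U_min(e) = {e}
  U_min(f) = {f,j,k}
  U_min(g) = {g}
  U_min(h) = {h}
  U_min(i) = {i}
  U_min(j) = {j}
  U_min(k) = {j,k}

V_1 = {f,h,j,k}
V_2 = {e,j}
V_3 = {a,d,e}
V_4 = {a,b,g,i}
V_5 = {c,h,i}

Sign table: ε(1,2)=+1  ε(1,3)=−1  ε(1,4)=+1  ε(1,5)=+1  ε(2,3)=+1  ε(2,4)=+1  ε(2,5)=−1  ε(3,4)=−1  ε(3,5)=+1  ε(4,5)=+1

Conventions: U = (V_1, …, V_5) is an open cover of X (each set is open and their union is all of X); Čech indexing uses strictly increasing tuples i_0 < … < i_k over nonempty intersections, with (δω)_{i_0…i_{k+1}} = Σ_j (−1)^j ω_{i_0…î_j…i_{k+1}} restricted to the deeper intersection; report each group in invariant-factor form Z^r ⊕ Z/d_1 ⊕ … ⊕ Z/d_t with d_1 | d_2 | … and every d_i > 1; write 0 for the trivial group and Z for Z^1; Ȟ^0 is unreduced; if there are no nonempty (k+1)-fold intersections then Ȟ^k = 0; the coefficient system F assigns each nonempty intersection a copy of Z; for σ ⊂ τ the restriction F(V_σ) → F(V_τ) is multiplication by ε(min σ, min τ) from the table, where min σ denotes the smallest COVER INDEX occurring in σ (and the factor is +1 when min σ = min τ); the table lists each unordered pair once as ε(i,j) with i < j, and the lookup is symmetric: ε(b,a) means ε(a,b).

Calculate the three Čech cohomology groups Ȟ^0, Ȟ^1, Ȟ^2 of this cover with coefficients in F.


nerve simplices:
  V12={j} V15={h} V23={e} V34={a} V45={i}
C dims 5,5; δ0: rk 5, SNF 1^4·2
degree 0: 5−5−0 = 0 → Ȟ^0 ≅ 0
degree 1: 5−0−5 = 0 plus torsion [2] → Ȟ^1 ≅ Z/2
degree 2: 0−0−0 = 0 → Ȟ^2 ≅ 0

Ȟ^0(U;F) ≅ 0, Ȟ^1(U;F) ≅ Z/2, Ȟ^2(U;F) ≅ 0


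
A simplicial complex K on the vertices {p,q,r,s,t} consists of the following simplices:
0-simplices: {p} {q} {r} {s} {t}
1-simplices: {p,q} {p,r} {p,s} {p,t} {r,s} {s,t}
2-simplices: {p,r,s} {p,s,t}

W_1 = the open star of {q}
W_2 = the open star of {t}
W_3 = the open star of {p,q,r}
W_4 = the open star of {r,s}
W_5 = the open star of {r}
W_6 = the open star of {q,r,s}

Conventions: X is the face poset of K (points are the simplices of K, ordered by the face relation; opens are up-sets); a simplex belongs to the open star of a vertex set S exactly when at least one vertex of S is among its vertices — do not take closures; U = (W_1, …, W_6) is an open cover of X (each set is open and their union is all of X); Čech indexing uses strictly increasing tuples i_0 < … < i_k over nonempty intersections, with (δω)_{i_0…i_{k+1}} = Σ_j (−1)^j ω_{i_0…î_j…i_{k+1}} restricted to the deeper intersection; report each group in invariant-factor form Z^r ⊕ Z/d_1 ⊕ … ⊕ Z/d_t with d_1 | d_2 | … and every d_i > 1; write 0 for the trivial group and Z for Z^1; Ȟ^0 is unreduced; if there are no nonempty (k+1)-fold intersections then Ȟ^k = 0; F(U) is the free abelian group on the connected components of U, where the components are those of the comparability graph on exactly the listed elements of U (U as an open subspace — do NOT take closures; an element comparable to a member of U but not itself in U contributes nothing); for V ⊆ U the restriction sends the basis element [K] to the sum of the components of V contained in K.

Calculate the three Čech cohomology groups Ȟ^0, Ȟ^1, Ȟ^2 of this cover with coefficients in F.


Ȟ^0 = Z,  Ȟ^1 = 0,  Ȟ^2 = 0

nonempty intersections:
  W1={{q},{p,q}} W2={{t},{p,t},{s,t},{p,s,t}} W3={{p},{q},{r},{p,q},{p,r},{p,s},{p,t},{r,s},{p,r,s},{p,s,t}} W4={{r},{s},{p,r},{p,s},{r,s},{s,t},{p,r,s},{p,s,t}} W5={{r},{p,r},{r,s},{p,r,s}} W6={{q},{r},{s},{p,q},{p,r},{p,s},{r,s},{s,t},{p,r,s},{p,s,t}}
  W13={{q},{p,q}} W16={{q},{p,q}} W23={{p,t},{p,s,t}} W24={{s,t},{p,s,t}} W26={{s,t},{p,s,t}} W34={{r},{p,r},{p,s},{r,s},{p,r,s},{p,s,t}} W35={{r},{p,r},{r,s},{p,r,s}} W36={{q},{r},{p,q},{p,r},{p,s},{r,s},{p,r,s},{p,s,t}} W45={{r},{p,r},{r,s},{p,r,s}} W46={{r},{s},{p,r},{p,s},{r,s},{s,t},{p,r,s},{p,s,t}} W56={{r},{p,r},{r,s},{p,r,s}}
  W136={{q},{p,q}} W234={{p,s,t}} W236={{p,s,t}} W246={{s,t},{p,s,t}} W345={{r},{p,r},{r,s},{p,r,s}} W346={{r},{p,r},{p,s},{r,s},{p,r,s},{p,s,t}} W356={{r},{p,r},{r,s},{p,r,s}} W456={{r},{p,r},{r,s},{p,r,s}}
  W2346={{p,s,t}} W3456={{r},{p,r},{r,s},{p,r,s}}
components per intersection:
  W1: {{q},{p,q}}
  W2: {{t},{p,t},{s,t},{p,s,t}}
  W3: {{p},{q},{r},{p,q},{p,r},{p,s},{p,t},{r,s},{p,r,s},{p,s,t}}
  W4: {{r},{s},{p,r},{p,s},{r,s},{s,t},{p,r,s},{p,s,t}}
  W5: {{r},{p,r},{r,s},{p,r,s}}
  W6: {{q},{p,q}} {{r},{s},{p,r},{p,s},{r,s},{s,t},{p,r,s},{p,s,t}}
  W13: {{q},{p,q}}
  W16: {{q},{p,q}}
  W23: {{p,t},{p,s,t}}
  W24: {{s,t},{p,s,t}}
  W26: {{s,t},{p,s,t}}
  W34: {{r},{p,r},{p,s},{r,s},{p,r,s},{p,s,t}}
  W35: {{r},{p,r},{r,s},{p,r,s}}
  W36: {{q},{p,q}} {{r},{p,r},{p,s},{r,s},{p,r,s},{p,s,t}}
  W45: {{r},{p,r},{r,s},{p,r,s}}
  W46: {{r},{s},{p,r},{p,s},{r,s},{s,t},{p,r,s},{p,s,t}}
  W56: {{r},{p,r},{r,s},{p,r,s}}
  W136: {{q},{p,q}}
  W234: {{p,s,t}}
  W236: {{p,s,t}}
  W246: {{s,t},{p,s,t}}
  W345: {{r},{p,r},{r,s},{p,r,s}}
  W346: {{r},{p,r},{p,s},{r,s},{p,r,s},{p,s,t}}
  W356: {{r},{p,r},{r,s},{p,r,s}}
  W456: {{r},{p,r},{r,s},{p,r,s}}
  W2346: {{p,s,t}}
  W3456: {{r},{p,r},{r,s},{p,r,s}}
C dims 7,12,8,2; δ0: rk 6, SNF 1^6; δ1: rk 6, SNF 1^6; δ2: rk 2, SNF 1^2
Ȟ^0: (7−6)−0=1 ⇒ Z
Ȟ^1: (12−6)−6=0 ⇒ 0
Ȟ^2: (8−2)−6=0 ⇒ 0


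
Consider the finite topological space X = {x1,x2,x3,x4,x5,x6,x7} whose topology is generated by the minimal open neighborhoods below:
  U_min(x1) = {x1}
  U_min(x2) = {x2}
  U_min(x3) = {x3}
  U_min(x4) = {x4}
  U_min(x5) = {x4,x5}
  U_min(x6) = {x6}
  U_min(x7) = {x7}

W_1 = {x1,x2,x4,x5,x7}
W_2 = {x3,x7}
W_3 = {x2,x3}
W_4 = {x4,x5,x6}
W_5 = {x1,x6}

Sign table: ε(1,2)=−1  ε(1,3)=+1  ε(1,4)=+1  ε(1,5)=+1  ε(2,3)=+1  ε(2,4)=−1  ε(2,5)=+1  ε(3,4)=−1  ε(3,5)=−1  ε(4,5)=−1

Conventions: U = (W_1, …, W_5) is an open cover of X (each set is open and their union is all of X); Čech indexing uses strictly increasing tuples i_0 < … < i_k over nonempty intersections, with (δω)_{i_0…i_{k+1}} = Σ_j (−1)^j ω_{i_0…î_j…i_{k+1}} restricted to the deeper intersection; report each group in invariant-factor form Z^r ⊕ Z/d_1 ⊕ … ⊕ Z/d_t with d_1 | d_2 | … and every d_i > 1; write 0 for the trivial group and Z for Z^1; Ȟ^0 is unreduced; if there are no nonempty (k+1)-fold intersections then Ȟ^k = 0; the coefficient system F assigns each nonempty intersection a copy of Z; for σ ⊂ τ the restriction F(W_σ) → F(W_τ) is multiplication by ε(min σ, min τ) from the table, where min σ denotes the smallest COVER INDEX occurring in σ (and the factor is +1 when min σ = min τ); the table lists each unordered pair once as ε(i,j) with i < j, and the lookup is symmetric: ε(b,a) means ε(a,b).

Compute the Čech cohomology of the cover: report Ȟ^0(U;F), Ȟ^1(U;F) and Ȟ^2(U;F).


cover nerve:
  W12={x7} W13={x2} W14={x4,x5} W15={x1} W23={x3} W45={x6}
C dims 5,6; δ0: rk 5, SNF 1^4·2
Ȟ^0: (5−5)−0=0 ⇒ 0
Ȟ^1: (6−0)−5=1 plus torsion [2] ⇒ Z ⊕ Z/2
Ȟ^2: (0−0)−0=0 ⇒ 0

Ȟ^0 ≅ 0, Ȟ^1 ≅ Z ⊕ Z/2, Ȟ^2 ≅ 0


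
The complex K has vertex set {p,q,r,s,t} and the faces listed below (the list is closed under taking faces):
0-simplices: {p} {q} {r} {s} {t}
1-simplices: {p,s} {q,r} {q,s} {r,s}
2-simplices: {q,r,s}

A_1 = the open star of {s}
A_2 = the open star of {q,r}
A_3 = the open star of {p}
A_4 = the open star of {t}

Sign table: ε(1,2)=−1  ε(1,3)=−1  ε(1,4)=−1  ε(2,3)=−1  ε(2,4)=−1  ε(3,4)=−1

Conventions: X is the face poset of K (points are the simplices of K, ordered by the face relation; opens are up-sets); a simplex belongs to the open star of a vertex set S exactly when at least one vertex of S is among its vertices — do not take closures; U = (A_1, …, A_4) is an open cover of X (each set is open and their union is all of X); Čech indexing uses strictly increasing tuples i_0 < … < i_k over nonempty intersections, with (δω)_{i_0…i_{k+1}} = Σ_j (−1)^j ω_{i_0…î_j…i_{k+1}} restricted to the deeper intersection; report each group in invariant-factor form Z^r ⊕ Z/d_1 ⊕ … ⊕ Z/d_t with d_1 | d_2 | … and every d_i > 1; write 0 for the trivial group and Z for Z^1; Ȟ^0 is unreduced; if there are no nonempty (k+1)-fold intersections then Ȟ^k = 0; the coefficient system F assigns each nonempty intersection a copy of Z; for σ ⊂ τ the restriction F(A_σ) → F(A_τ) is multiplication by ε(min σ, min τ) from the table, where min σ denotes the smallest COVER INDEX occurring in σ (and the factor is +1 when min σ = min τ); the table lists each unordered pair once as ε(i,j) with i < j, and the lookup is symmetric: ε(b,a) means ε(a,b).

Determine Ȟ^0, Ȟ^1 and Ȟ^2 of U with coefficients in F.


Ȟ^0 = Z^2, Ȟ^1 = 0 and Ȟ^2 = 0

intersection data:
  A1={{s},{p,s},{q,s},{r,s},{q,r,s}} A2={{q},{r},{q,r},{q,s},{r,s},{q,r,s}} A3={{p},{p,s}} A4={{t}}
  A12={{q,s},{r,s},{q,r,s}} A13={{p,s}}
C dims 4,2; δ0: rk 2, SNF 1^2
Ȟ^0 = (4 − 2) − 0 = 2, so Ȟ^0 ≅ Z^2
Ȟ^1 = (2 − 0) − 2 = 0, so Ȟ^1 ≅ 0
Ȟ^2 = (0 − 0) − 0 = 0, so Ȟ^2 ≅ 0
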